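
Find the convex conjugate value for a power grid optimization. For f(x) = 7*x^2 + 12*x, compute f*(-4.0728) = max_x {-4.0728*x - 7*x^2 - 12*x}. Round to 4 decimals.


f*(y) = sup_x {y*x - a*x^2 - b*x} = sup_x {(y-b)*x - a*x^2}
FOC: (y - b) - 2a*x = 0 => x* = (y - b)/(2a)
x* = (-4.0728 - 12)/(2*7) = -1.1481
f*(-4.0728) = (y-b)^2/(4a) = (-4.0728 - 12)^2/(4*7)
= 258.3349/28 = 9.2262


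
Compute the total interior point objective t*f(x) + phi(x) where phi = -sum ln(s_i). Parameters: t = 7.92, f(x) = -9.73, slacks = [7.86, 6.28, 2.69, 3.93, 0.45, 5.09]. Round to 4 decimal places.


Step 1: Compute log-barrier.
ln values: [2.0618, 1.8374, 0.9895, 1.3686, -0.7985, 1.6273]
phi = -(2.0618 + 1.8374 + 0.9895 + 1.3686 - 0.7985 + 1.6273) = -7.0861
Step 2: Compute augmented objective.
t*f(x) = 7.92*-9.73 = -77.0616
Total = -77.0616 - 7.0861 = -84.1477


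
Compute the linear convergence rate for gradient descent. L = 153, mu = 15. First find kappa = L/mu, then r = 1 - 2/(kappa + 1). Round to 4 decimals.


Step 1: Compute the condition number.
kappa = L/mu = 153/15 = 10.2
Step 2: Compute the convergence rate.
r = 1 - 2/(kappa + 1) = 1 - 2*mu/(L + mu) = (L - mu)/(L + mu) = 138/168 = 0.8214


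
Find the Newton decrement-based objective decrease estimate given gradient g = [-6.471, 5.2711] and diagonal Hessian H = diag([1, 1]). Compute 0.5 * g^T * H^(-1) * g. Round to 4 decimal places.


Step 1: H is diagonal, so H^(-1) * g = [-6.471, 5.2711].
Step 2: g^T H^(-1) g = sum_i g_i^2 / H_ii
  = (-6.471)^2/1 + (5.2711)^2/1
  = 41.8738 + 27.7845 = 69.6583
Step 3: Objective decrease = 0.5 * g^T H^(-1) g = 34.8292


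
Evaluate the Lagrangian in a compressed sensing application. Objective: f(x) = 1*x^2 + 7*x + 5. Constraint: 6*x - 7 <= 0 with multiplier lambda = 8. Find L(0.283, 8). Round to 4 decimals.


Step 1: Evaluate f(x).
f(0.283) = 1*0.283^2 + 7*0.283 + 5 = 7.0611
Step 2: Evaluate g(x).
g(0.283) = 6*0.283 - 7 = -5.302
Step 3: Compute Lagrangian.
L = 7.0611 + 8*-5.302 = -35.3549


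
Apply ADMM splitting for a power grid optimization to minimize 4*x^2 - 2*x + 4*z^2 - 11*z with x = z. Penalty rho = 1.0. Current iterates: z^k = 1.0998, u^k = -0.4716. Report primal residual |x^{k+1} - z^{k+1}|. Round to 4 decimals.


ADMM iteration with rho = 1.0, z^k = 1.0998, u^k = -0.4716
Step 1: x-update.
Minimize 4*x^2 - 2*x + (1.0/2)*(x - 1.0998 - 0.4716)^2
FOC: (2*4 + 1.0)*x = 2 + 1.0*(1.0998 + 0.4716)
x^{k+1} = 0.3968
Step 2: z-update.
Minimize 4*z^2 - 11*z + (1.0/2)*(0.3968 - z - 0.4716)^2
FOC: (2*4 + 1.0)*z = 11 + 1.0*(0.3968 - 0.4716)
z^{k+1} = 1.2139
Step 3: u-update.
u^{k+1} = -0.4716 + 0.3968 - 1.2139 = -1.2887
Step 4: Primal residual = |0.3968 - 1.2139| = 0.8171


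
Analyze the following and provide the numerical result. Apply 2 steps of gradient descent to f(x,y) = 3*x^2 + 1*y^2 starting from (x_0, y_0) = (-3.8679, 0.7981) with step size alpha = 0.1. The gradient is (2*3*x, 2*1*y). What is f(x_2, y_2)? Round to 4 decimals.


Gradient descent on f(x,y) = 3*x^2 + 1*y^2.
Starting point: (-3.8679, 0.7981), alpha = 0.1
Step 1: grad_x = 2*3*-3.8679 = -23.2074, grad_y = 2*1*0.7981 = 1.5962
  x_1 = -3.8679 - 0.1*-23.2074 = -1.5472
  y_1 = 0.7981 - 0.1*1.5962 = 0.6385
Step 2: grad_x = 2*3*-1.5472 = -9.283, grad_y = 2*1*0.6385 = 1.277
  x_2 = -1.5472 - 0.1*-9.283 = -0.6189
  y_2 = 0.6385 - 0.1*1.277 = 0.5108
f(-0.6189, 0.5108) = 3*(-0.6189)^2 + 1*0.5108^2 = 1.4099


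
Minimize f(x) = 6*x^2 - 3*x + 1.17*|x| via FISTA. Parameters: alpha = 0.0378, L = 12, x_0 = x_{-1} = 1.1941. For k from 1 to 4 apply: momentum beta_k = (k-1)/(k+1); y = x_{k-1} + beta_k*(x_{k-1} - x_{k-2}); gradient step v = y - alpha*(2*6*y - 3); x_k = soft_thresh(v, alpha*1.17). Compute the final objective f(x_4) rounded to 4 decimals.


FISTA on f(x) = 6*x^2 - 3*x + 1.17*|x|
L = 12, alpha = 0.0378
Iteration 1: beta = 0.0, y = 1.1941 + 0.0*(1.1941 - 1.1941) = 1.1941
  grad(y) = 11.3292, v = y - alpha*grad = 0.7659
  prox(v) = soft_thresh(0.7659, 0.0442) = 0.7216
Iteration 2: beta = 0.3333, y = 0.7216 + 0.3333*(0.7216 - 1.1941) = 0.5641
  grad(y) = 3.7697, v = y - alpha*grad = 0.4216
  prox(v) = soft_thresh(0.4216, 0.0442) = 0.3774
Iteration 3: beta = 0.5, y = 0.3774 + 0.5*(0.3774 - 0.7216) = 0.2053
  grad(y) = -0.5362, v = y - alpha*grad = 0.2256
  prox(v) = soft_thresh(0.2256, 0.0442) = 0.1814
Iteration 4: beta = 0.6, y = 0.1814 + 0.6*(0.1814 - 0.3774) = 0.0637
  grad(y) = -2.2353, v = y - alpha*grad = 0.1482
  prox(v) = soft_thresh(0.1482, 0.0442) = 0.104
f(x_4) = 6*0.104^2 - 3*0.104 + 1.17*|0.104| = -0.1254


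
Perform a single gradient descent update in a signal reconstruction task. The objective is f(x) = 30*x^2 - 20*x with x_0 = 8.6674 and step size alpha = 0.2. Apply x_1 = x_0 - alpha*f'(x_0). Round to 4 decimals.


We compute the gradient at x_0 and apply the update.
f'(x) = 60*x - 20
f'(8.6674) = 60*8.6674 - 20 = 500.044
x_1 = 8.6674 - 0.2*500.044 = -91.3414


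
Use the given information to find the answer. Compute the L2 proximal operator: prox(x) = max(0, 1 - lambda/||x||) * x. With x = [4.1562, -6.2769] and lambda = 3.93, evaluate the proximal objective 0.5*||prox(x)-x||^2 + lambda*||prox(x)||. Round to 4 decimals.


Step 1: Compute ||x||.
||x|| = 7.5282
Step 2: Compute scaling factor.
scale = max(0, 1 - 3.93/7.5282) = 0.478
Step 3: prox(x) = [1.9865, -3.0001]
||prox(x)|| = 3.5982
Step 4: Proximal objective.
0.5*||prox-x||^2 = 7.7225
lambda*||prox|| = 14.1409
Total = 21.8633


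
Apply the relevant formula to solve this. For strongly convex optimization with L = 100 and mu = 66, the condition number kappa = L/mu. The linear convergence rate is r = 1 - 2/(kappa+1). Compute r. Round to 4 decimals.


Step 1: Compute the condition number.
kappa = L/mu = 100/66 = 1.5152
Step 2: Compute the convergence rate.
r = 1 - 2/(kappa + 1) = 1 - 2*mu/(L + mu) = (L - mu)/(L + mu) = 34/166 = 0.2048


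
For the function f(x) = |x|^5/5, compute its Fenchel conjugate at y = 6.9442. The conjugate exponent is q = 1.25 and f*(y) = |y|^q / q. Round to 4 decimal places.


The conjugate exponent q satisfies 1/p + 1/q = 1.
p = 5, so q = 5/(5 - 1) = 1.25
|y|^q = 6.9442^1.25 = 11.2727
f*(6.9442) = 11.2727 / 1.25 = 9.0182


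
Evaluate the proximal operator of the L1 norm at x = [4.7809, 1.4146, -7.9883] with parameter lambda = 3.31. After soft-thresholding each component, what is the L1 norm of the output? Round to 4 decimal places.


Soft-thresholding with lambda = 3.31:
prox(4.7809) = sign(4.7809)*max(|4.7809| - 3.31, 0) = 1.4709
prox(1.4146) = sign(1.4146)*max(|1.4146| - 3.31, 0) = 0.0
prox(-7.9883) = sign(-7.9883)*max(|-7.9883| - 3.31, 0) = -4.6783
prox(x) = [1.4709, 0.0, -4.6783]
||prox(x)||_1 = 1.4709 + 0.0 + 4.6783 = 6.1492


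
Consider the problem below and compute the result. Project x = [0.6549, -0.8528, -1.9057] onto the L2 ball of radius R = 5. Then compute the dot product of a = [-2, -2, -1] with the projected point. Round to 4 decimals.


Step 1: Compute ||x|| (intermediates to 6 decimals).
||x|| = sqrt(0.6549^2 + (-0.8528)^2 + (-1.9057)^2) = 2.188117
Step 2: Project.
Since ||x|| <= R, proj = x (no scaling needed).
proj(x) = [0.6549, -0.8528, -1.9057]
Step 3: Dot product.
a^T * proj(x) = -2*0.6549 - 2*(-0.8528) - 1*(-1.9057) = 2.3015


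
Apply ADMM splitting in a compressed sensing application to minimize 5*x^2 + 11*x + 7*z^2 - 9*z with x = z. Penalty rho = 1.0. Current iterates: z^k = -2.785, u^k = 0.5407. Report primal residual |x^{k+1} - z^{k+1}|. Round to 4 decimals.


ADMM iteration with rho = 1.0, z^k = -2.785, u^k = 0.5407
Step 1: x-update.
Minimize 5*x^2 + 11*x + (1.0/2)*(x + 2.785 + 0.5407)^2
FOC: (2*5 + 1.0)*x = -11 + 1.0*(-2.785 - 0.5407)
x^{k+1} = -1.3023
Step 2: z-update.
Minimize 7*z^2 - 9*z + (1.0/2)*(-1.3023 - z + 0.5407)^2
FOC: (2*7 + 1.0)*z = 9 + 1.0*(-1.3023 + 0.5407)
z^{k+1} = 0.5492
Step 3: u-update.
u^{k+1} = 0.5407 - 1.3023 - 0.5492 = -1.3109
Step 4: Primal residual = |-1.3023 - 0.5492| = 1.8516


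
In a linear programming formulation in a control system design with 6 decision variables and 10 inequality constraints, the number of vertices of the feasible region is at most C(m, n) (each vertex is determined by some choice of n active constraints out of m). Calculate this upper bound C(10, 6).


Each vertex corresponds to some choice of n active constraints out of m, so the number of vertices is at most C(m, n) = m! / (n!(m-n)!).
m = 10, n = 6
Numerator: 10 * 9 * 8 * 7 * 6 * 5
Denominator: 6! = 720
C(10, 6) = 210


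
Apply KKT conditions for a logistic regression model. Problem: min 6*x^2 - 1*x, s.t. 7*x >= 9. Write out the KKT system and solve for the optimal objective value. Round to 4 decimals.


Step 1: Try lambda = 0 (constraint inactive).
x_unc = 1/(2*6) = 0.0833
Check: 7*0.0833 = 0.5831 < 9 -- violated!
Step 2: Constraint must be active: 7*x = 9
x* = 9/7 = 1.2857 (rounded; the exact value 9/7 is used below)
lambda = (2*6*(9/7) - 1)/7 = 2.0612
Step 3: Compute optimal value.
f(x*) = 6*(9/7)^2 - 1*(9/7) = 8.6327


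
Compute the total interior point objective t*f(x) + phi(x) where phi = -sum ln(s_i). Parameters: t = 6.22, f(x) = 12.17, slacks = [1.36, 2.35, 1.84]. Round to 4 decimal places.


Step 1: Compute log-barrier.
ln values: [0.3075, 0.8544, 0.6098]
phi = -(0.3075 + 0.8544 + 0.6098) = -1.7717
Step 2: Compute augmented objective.
t*f(x) = 6.22*12.17 = 75.6974
Total = 75.6974 - 1.7717 = 73.9257


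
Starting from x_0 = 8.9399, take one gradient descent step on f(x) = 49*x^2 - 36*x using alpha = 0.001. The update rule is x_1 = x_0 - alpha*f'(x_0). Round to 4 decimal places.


We compute the gradient at x_0 and apply the update.
f'(x) = 98*x - 36
f'(8.9399) = 98*8.9399 - 36 = 840.1102
x_1 = 8.9399 - 0.001*840.1102 = 8.0998


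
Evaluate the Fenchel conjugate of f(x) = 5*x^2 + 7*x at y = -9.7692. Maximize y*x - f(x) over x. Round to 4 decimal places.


f*(y) = sup_x {y*x - a*x^2 - b*x} = sup_x {(y-b)*x - a*x^2}
FOC: (y - b) - 2a*x = 0 => x* = (y - b)/(2a)
x* = (-9.7692 - 7)/(2*5) = -1.6769
f*(-9.7692) = (y-b)^2/(4a) = (-9.7692 - 7)^2/(4*5)
= 281.2061/20 = 14.0603


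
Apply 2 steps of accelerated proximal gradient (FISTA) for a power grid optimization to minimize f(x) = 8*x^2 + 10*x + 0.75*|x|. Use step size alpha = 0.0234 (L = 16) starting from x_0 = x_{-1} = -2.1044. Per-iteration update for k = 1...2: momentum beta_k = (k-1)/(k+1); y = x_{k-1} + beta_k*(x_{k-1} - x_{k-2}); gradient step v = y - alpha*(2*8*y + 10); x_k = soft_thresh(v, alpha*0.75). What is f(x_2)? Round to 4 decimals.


FISTA on f(x) = 8*x^2 + 10*x + 0.75*|x|
L = 16, alpha = 0.0234
Iteration 1: beta = 0.0, y = -2.1044 + 0.0*(-2.1044 + 2.1044) = -2.1044
  grad(y) = -23.6704, v = y - alpha*grad = -1.5505
  prox(v) = soft_thresh(-1.5505, 0.0176) = -1.533
Iteration 2: beta = 0.3333, y = -1.533 + 0.3333*(-1.533 + 2.1044) = -1.3425
  grad(y) = -11.4797, v = y - alpha*grad = -1.0739
  prox(v) = soft_thresh(-1.0739, 0.0176) = -1.0563
f(x_2) = 8*(-1.0563)^2 + 10*(-1.0563) + 0.75*|-1.0563| = -0.8446


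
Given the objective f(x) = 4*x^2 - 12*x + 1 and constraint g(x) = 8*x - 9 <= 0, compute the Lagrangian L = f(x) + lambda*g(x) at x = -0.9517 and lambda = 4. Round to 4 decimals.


Step 1: Evaluate f(x).
f(-0.9517) = 4*(-0.9517)^2 - 12*(-0.9517) + 1 = 16.0433
Step 2: Evaluate g(x).
g(-0.9517) = 8*-0.9517 - 9 = -16.6136
Step 3: Compute Lagrangian.
L = 16.0433 + 4*-16.6136 = -50.4111


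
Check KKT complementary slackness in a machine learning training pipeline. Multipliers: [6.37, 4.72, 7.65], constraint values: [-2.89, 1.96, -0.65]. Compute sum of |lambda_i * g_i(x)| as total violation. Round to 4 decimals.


KKT complementary slackness check:
lambda_1 * g_1 = 6.37 * -2.89 = -18.4093
lambda_2 * g_2 = 4.72 * 1.96 = 9.2512
lambda_3 * g_3 = 7.65 * -0.65 = -4.9725
Total violation = 18.4093 + 9.2512 + 4.9725 = 32.633


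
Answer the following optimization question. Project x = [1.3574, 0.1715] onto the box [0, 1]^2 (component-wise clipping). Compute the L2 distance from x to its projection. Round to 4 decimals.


Project each component onto [0, 1].
clip(1.3574) = 1.0, clip(0.1715) = 0.1715
Projection = [1.0, 0.1715]
Squared diffs: [0.1277, 0.0]
Distance = sqrt(0.1277) = 0.3574


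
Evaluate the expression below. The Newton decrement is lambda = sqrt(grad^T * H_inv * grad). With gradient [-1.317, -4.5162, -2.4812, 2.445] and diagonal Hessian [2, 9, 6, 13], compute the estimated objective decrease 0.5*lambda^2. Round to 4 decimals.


Step 1: H is diagonal, so H^(-1) * g = [-0.6585, -0.5018, -0.4135, 0.1881].
Step 2: g^T H^(-1) g = sum_i g_i^2 / H_ii
  = (-1.317)^2/2 + (-4.5162)^2/9 + (-2.4812)^2/6 + (2.445)^2/13
  = 0.8672 + 2.2662 + 1.0261 + 0.4598 = 4.6194
Step 3: Objective decrease = 0.5 * g^T H^(-1) g = 2.3097


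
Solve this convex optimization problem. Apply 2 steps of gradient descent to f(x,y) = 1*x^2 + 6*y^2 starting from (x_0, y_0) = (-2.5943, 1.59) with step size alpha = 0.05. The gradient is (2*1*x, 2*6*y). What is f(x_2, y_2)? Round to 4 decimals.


Gradient descent on f(x,y) = 1*x^2 + 6*y^2.
Starting point: (-2.5943, 1.59), alpha = 0.05
Step 1: grad_x = 2*1*-2.5943 = -5.1886, grad_y = 2*6*1.59 = 19.08
  x_1 = -2.5943 - 0.05*-5.1886 = -2.3349
  y_1 = 1.59 - 0.05*19.08 = 0.636
Step 2: grad_x = 2*1*-2.3349 = -4.6697, grad_y = 2*6*0.636 = 7.632
  x_2 = -2.3349 - 0.05*-4.6697 = -2.1014
  y_2 = 0.636 - 0.05*7.632 = 0.2544
f(-2.1014, 0.2544) = 1*(-2.1014)^2 + 6*0.2544^2 = 4.8041


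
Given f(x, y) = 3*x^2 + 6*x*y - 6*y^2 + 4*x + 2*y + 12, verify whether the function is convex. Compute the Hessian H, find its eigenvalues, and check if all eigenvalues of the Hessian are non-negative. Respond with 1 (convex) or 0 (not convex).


The Hessian of f(x,y) = 3*x^2 + 6*x*y - 6*y^2 + 4*x + 2*y + 12 is:
H = [[6, 6], [6, -12]]
Trace = 6 - 12 = -6
Determinant = 6*-12 - (6)^2 = -108
Discriminant = (-6)^2 - 4*-108 = 468.0
Eigenvalues: lambda_1 = -13.8167, lambda_2 = 7.8167
The function is not convex.

0


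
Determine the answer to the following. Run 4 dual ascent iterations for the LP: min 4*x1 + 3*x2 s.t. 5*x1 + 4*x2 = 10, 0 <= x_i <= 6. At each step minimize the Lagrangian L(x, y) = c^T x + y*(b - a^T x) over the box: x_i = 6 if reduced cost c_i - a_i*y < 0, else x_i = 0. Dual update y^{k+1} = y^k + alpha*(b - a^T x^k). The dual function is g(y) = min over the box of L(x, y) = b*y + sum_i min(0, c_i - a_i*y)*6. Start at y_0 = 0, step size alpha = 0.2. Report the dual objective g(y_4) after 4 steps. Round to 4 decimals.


Dual ascent for LP: min 4*x1 + 3*x2, 5*x1 + 4*x2 = 10, 0 <= x_i <= 6
Step 1: y^k = 0.0, reduced costs: (4.0, 3.0)
  x^k = (0.0, 0.0), subgradient = b - a^T x = 10.0
  y^{k+1} = 0.0 + 0.2*10.0 = 2.0
Step 2: y^k = 2.0, reduced costs: (-6.0, -5.0)
  x^k = (6.0, 6.0), subgradient = b - a^T x = -44.0
  y^{k+1} = 2.0 + 0.2*-44.0 = -6.8
Step 3: y^k = -6.8, reduced costs: (38.0, 30.2)
  x^k = (0.0, 0.0), subgradient = b - a^T x = 10.0
  y^{k+1} = -6.8 + 0.2*10.0 = -4.8
Step 4: y^k = -4.8, reduced costs: (28.0, 22.2)
  x^k = (0.0, 0.0), subgradient = b - a^T x = 10.0
  y^{k+1} = -4.8 + 0.2*10.0 = -2.8
Dual objective at y_4 = -2.8: reduced costs (18.0, 14.2), box minimizer x = (0.0, 0.0)
g(y_4) = b*y + (c1 - a1*y)*x1 + (c2 - a2*y)*x2 = 10*(-2.8) + 18.0*0.0 + 14.2*0.0 = -28.0 + 0.0 + 0.0 = -28.0


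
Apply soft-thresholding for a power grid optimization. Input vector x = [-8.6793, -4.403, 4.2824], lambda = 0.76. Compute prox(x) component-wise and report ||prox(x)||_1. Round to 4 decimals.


Soft-thresholding with lambda = 0.76:
prox(-8.6793) = sign(-8.6793)*max(|-8.6793| - 0.76, 0) = -7.9193
prox(-4.403) = sign(-4.403)*max(|-4.403| - 0.76, 0) = -3.643
prox(4.2824) = sign(4.2824)*max(|4.2824| - 0.76, 0) = 3.5224
prox(x) = [-7.9193, -3.643, 3.5224]
||prox(x)||_1 = 7.9193 + 3.643 + 3.5224 = 15.0847


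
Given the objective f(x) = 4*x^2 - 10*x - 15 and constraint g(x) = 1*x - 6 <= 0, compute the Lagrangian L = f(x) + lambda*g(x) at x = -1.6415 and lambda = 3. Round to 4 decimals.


Step 1: Evaluate f(x).
f(-1.6415) = 4*(-1.6415)^2 - 10*(-1.6415) - 15 = 12.1931
Step 2: Evaluate g(x).
g(-1.6415) = 1*-1.6415 - 6 = -7.6415
Step 3: Compute Lagrangian.
L = 12.1931 + 3*-7.6415 = -10.7314


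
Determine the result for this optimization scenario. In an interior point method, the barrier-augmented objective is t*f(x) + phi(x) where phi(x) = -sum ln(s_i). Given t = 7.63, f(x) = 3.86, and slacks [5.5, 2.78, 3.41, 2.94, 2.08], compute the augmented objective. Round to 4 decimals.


Step 1: Compute log-barrier.
ln values: [1.7047, 1.0225, 1.2267, 1.0784, 0.7324]
phi = -(1.7047 + 1.0225 + 1.2267 + 1.0784 + 0.7324) = -5.7647
Step 2: Compute augmented objective.
t*f(x) = 7.63*3.86 = 29.4518
Total = 29.4518 - 5.7647 = 23.6871


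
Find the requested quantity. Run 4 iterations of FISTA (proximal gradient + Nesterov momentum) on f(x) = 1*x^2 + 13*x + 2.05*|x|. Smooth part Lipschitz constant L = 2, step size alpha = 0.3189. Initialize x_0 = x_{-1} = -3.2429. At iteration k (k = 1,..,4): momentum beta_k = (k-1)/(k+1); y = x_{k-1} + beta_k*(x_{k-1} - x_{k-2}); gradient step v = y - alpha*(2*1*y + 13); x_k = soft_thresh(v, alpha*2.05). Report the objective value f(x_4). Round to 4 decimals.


FISTA on f(x) = 1*x^2 + 13*x + 2.05*|x|
L = 2, alpha = 0.3189
Iteration 1: beta = 0.0, y = -3.2429 + 0.0*(-3.2429 + 3.2429) = -3.2429
  grad(y) = 6.5142, v = y - alpha*grad = -5.3203
  prox(v) = soft_thresh(-5.3203, 0.6537) = -4.6665
Iteration 2: beta = 0.3333, y = -4.6665 + 0.3333*(-4.6665 + 3.2429) = -5.1411
  grad(y) = 2.7178, v = y - alpha*grad = -6.0078
  prox(v) = soft_thresh(-6.0078, 0.6537) = -5.3541
Iteration 3: beta = 0.5, y = -5.3541 + 0.5*(-5.3541 + 4.6665) = -5.6978
  grad(y) = 1.6044, v = y - alpha*grad = -6.2094
  prox(v) = soft_thresh(-6.2094, 0.6537) = -5.5557
Iteration 4: beta = 0.6, y = -5.5557 + 0.6*(-5.5557 + 5.3541) = -5.6767
  grad(y) = 1.6466, v = y - alpha*grad = -6.2018
  prox(v) = soft_thresh(-6.2018, 0.6537) = -5.5481
f(x_4) = 1*(-5.5481)^2 + 13*(-5.5481) + 2.05*|-5.5481| = -29.9703


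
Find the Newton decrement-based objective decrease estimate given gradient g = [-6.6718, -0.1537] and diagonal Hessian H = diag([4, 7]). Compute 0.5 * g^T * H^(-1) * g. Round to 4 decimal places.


Step 1: H is diagonal, so H^(-1) * g = [-1.668, -0.022].
Step 2: g^T H^(-1) g = sum_i g_i^2 / H_ii
  = (-6.6718)^2/4 + (-0.1537)^2/7
  = 11.1282 + 0.0034 = 11.1316
Step 3: Objective decrease = 0.5 * g^T H^(-1) g = 5.5658


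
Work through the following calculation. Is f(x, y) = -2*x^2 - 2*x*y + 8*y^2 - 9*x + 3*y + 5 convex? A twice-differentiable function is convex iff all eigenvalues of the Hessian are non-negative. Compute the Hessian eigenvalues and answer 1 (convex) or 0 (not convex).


The Hessian of f(x,y) = -2*x^2 - 2*x*y + 8*y^2 - 9*x + 3*y + 5 is:
H = [[-4, -2], [-2, 16]]
Trace = -4 + 16 = 12
Determinant = -4*16 - (-2)^2 = -68
Discriminant = (12)^2 - 4*-68 = 416.0
Eigenvalues: lambda_1 = -4.198, lambda_2 = 16.198
The function is not convex.

0


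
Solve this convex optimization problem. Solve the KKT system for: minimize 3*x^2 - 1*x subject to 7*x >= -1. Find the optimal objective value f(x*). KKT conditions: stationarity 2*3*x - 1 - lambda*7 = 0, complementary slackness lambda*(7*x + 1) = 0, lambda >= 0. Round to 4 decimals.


Step 1: Try lambda = 0 (constraint inactive).
Stationarity: 2*3*x - 1 = 0
x* = 1/(2*3) = 1/6 = 0.1667 (rounded; the exact value 1/6 is used below)
Check constraint: 7*0.1667 = 1.1669 >= -1 -- satisfied.
Step 2: Compute optimal value.
f(x*) = 3*(1/6)^2 - 1*(1/6) = -0.0833


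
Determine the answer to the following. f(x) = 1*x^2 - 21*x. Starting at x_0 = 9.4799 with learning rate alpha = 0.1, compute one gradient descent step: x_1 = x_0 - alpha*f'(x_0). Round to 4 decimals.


We compute the gradient at x_0 and apply the update.
f'(x) = 2*x - 21
f'(9.4799) = 2*9.4799 - 21 = -2.0402
x_1 = 9.4799 - 0.1*-2.0402 = 9.6839


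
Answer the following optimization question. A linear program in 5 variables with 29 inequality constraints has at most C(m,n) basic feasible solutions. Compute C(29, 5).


Each vertex corresponds to some choice of n active constraints out of m, so the number of vertices is at most C(m, n) = m! / (n!(m-n)!).
m = 29, n = 5
Numerator: 29 * 28 * 27 * 26 * 25
Denominator: 5! = 120
C(29, 5) = 118755


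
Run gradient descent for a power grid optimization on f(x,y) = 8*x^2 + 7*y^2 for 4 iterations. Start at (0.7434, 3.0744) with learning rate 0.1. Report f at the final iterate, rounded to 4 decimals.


Gradient descent on f(x,y) = 8*x^2 + 7*y^2.
Starting point: (0.7434, 3.0744), alpha = 0.1
Step 1: grad_x = 2*8*0.7434 = 11.8944, grad_y = 2*7*3.0744 = 43.0416
  x_1 = 0.7434 - 0.1*11.8944 = -0.446
  y_1 = 3.0744 - 0.1*43.0416 = -1.2298
Step 2: grad_x = 2*8*-0.446 = -7.1366, grad_y = 2*7*-1.2298 = -17.2166
  x_2 = -0.446 - 0.1*-7.1366 = 0.2676
  y_2 = -1.2298 - 0.1*-17.2166 = 0.4919
Step 3: grad_x = 2*8*0.2676 = 4.282, grad_y = 2*7*0.4919 = 6.8867
  x_3 = 0.2676 - 0.1*4.282 = -0.1606
  y_3 = 0.4919 - 0.1*6.8867 = -0.1968
Step 4: grad_x = 2*8*-0.1606 = -2.5692, grad_y = 2*7*-0.1968 = -2.7547
  x_4 = -0.1606 - 0.1*-2.5692 = 0.0963
  y_4 = -0.1968 - 0.1*-2.7547 = 0.0787
f(0.0963, 0.0787) = 8*0.0963^2 + 7*0.0787^2 = 0.1176


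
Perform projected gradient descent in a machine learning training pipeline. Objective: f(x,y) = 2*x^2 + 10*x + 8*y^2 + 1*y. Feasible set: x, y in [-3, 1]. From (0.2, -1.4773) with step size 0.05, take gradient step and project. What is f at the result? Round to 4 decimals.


Step 1: Compute gradient at (0.2, -1.4773).
grad_x = 2*2*0.2 + 10 = 10.8
grad_y = 2*8*-1.4773 + 1 = -22.6368
Step 2: Gradient step.
x_raw = 0.2 - 0.05*10.8 = -0.34
y_raw = -1.4773 - 0.05*-22.6368 = -0.3455
Step 3: Project onto [-3, 1].
x_proj = clip(-0.34) = -0.34
y_proj = clip(-0.3455) = -0.3455
Step 4: Evaluate f.
f(-0.34, -0.3455) = -2.5595


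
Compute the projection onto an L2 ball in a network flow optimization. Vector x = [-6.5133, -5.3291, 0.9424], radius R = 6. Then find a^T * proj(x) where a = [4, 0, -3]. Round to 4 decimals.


Step 1: Compute ||x|| (intermediates to 6 decimals).
||x|| = sqrt((-6.5133)^2 + (-5.3291)^2 + 0.9424^2) = 8.468205
Step 2: Project.
Since ||x|| > R, scale = R/||x|| = 6/8.468205 = 0.708533, proj(x) = scale * x
proj(x) = [-4.614888, -3.775843, 0.667721]
Step 3: Dot product.
a^T * proj(x) = 4*(-4.614888) + 0*(-3.775843) - 3*0.667721 = -20.4627


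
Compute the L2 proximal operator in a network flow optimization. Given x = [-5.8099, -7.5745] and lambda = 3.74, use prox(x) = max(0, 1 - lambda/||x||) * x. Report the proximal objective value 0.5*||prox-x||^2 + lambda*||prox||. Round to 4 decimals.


Step 1: Compute ||x||.
||x|| = 9.5461
Step 2: Compute scaling factor.
scale = max(0, 1 - 3.74/9.5461) = 0.6082
Step 3: prox(x) = [-3.5337, -4.6069]
||prox(x)|| = 5.8061
Step 4: Proximal objective.
0.5*||prox-x||^2 = 6.9938
lambda*||prox|| = 21.7148
Total = 28.7086


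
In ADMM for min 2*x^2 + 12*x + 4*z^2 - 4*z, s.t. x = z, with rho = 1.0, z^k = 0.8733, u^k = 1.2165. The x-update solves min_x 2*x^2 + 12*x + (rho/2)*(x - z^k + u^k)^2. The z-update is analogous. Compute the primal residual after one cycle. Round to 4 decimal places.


ADMM iteration with rho = 1.0, z^k = 0.8733, u^k = 1.2165
Step 1: x-update.
Minimize 2*x^2 + 12*x + (1.0/2)*(x - 0.8733 + 1.2165)^2
FOC: (2*2 + 1.0)*x = -12 + 1.0*(0.8733 - 1.2165)
x^{k+1} = -2.4686
Step 2: z-update.
Minimize 4*z^2 - 4*z + (1.0/2)*(-2.4686 - z + 1.2165)^2
FOC: (2*4 + 1.0)*z = 4 + 1.0*(-2.4686 + 1.2165)
z^{k+1} = 0.3053
Step 3: u-update.
u^{k+1} = 1.2165 - 2.4686 - 0.3053 = -1.5575
Step 4: Primal residual = |-2.4686 - 0.3053| = 2.774


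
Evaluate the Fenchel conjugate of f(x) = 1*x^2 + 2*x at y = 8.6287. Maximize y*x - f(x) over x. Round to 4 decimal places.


f*(y) = sup_x {y*x - a*x^2 - b*x} = sup_x {(y-b)*x - a*x^2}
FOC: (y - b) - 2a*x = 0 => x* = (y - b)/(2a)
x* = (8.6287 - 2)/(2*1) = 3.3144
f*(8.6287) = (y-b)^2/(4a) = (8.6287 - 2)^2/(4*1)
= 43.9397/4 = 10.9849


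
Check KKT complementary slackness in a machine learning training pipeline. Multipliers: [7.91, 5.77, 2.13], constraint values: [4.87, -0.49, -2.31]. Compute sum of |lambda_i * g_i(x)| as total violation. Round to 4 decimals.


KKT complementary slackness check:
lambda_1 * g_1 = 7.91 * 4.87 = 38.5217
lambda_2 * g_2 = 5.77 * -0.49 = -2.8273
lambda_3 * g_3 = 2.13 * -2.31 = -4.9203
Total violation = 38.5217 + 2.8273 + 4.9203 = 46.2693


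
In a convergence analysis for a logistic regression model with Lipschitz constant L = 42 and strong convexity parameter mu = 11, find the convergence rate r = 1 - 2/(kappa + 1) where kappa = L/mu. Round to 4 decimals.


Step 1: Compute the condition number.
kappa = L/mu = 42/11 = 3.8182
Step 2: Compute the convergence rate.
r = 1 - 2/(kappa + 1) = 1 - 2*mu/(L + mu) = (L - mu)/(L + mu) = 31/53 = 0.5849


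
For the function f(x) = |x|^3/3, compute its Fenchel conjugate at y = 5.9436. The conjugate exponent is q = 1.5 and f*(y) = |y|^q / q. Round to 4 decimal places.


The conjugate exponent q satisfies 1/p + 1/q = 1.
p = 3, so q = 3/(3 - 1) = 1.5
|y|^q = 5.9436^1.5 = 14.4902
f*(5.9436) = 14.4902 / 1.5 = 9.6601


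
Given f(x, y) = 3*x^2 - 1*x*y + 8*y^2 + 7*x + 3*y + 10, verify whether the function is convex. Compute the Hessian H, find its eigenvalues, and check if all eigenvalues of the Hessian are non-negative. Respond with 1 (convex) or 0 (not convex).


The Hessian of f(x,y) = 3*x^2 - 1*x*y + 8*y^2 + 7*x + 3*y + 10 is:
H = [[6, -1], [-1, 16]]
Trace = 6 + 16 = 22
Determinant = 6*16 - (-1)^2 = 95
Discriminant = (22)^2 - 4*95 = 104.0
Eigenvalues: lambda_1 = 5.901, lambda_2 = 16.099
The function is convex.

1


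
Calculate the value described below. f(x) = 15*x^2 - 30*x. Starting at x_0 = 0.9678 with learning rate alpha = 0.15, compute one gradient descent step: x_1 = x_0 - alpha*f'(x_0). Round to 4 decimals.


We compute the gradient at x_0 and apply the update.
f'(x) = 30*x - 30
f'(0.9678) = 30*0.9678 - 30 = -0.966
x_1 = 0.9678 - 0.15*-0.966 = 1.1127


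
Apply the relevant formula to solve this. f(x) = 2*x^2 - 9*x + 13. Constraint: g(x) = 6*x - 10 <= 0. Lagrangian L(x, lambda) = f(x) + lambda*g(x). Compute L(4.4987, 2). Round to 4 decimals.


Step 1: Evaluate f(x).
f(4.4987) = 2*4.4987^2 - 9*4.4987 + 13 = 12.9883
Step 2: Evaluate g(x).
g(4.4987) = 6*4.4987 - 10 = 16.9922
Step 3: Compute Lagrangian.
L = 12.9883 + 2*16.9922 = 46.9727


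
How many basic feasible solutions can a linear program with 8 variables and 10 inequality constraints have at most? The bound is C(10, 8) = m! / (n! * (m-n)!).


Each vertex corresponds to some choice of n active constraints out of m, so the number of vertices is at most C(m, n) = m! / (n!(m-n)!).
m = 10, n = 8
Numerator: 10 * 9 * 8 * 7 * 6 * 5 * 4 * 3
Denominator: 8! = 40320
C(10, 8) = 45


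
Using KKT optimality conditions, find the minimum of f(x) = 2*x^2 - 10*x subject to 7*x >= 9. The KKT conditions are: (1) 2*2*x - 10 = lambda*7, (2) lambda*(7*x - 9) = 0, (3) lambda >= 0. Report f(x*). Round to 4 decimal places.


Step 1: Try lambda = 0 (constraint inactive).
Stationarity: 2*2*x - 10 = 0
x* = 10/(2*2) = 2.5
Check constraint: 7*2.5 = 17.5 >= 9 -- satisfied.
Step 2: Compute optimal value.
f(x*) = 2*2.5^2 - 10*2.5 = -12.5


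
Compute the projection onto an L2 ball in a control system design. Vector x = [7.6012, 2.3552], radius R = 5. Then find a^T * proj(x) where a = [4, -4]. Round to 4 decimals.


Step 1: Compute ||x|| (intermediates to 6 decimals).
||x|| = sqrt(7.6012^2 + 2.3552^2) = 7.957714
Step 2: Project.
Since ||x|| > R, scale = R/||x|| = 5/7.957714 = 0.628321, proj(x) = scale * x
proj(x) = [4.775994, 1.479822]
Step 3: Dot product.
a^T * proj(x) = 4*4.775994 - 4*1.479822 = 13.1847


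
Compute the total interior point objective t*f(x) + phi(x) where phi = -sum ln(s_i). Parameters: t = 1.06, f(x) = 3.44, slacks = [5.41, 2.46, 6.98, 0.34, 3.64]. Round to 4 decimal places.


Step 1: Compute log-barrier.
ln values: [1.6882, 0.9002, 1.943, -1.0788, 1.292]
phi = -(1.6882 + 0.9002 + 1.943 - 1.0788 + 1.292) = -4.7446
Step 2: Compute augmented objective.
t*f(x) = 1.06*3.44 = 3.6464
Total = 3.6464 - 4.7446 = -1.0982


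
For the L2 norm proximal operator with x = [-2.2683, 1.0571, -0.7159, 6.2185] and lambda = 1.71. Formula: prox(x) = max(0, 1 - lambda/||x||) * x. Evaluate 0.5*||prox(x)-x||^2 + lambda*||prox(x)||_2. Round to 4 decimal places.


Step 1: Compute ||x||.
||x|| = 6.7413
Step 2: Compute scaling factor.
scale = max(0, 1 - 1.71/6.7413) = 0.7463
Step 3: prox(x) = [-1.6929, 0.789, -0.5343, 4.6411]
||prox(x)|| = 5.0313
Step 4: Proximal objective.
0.5*||prox-x||^2 = 1.4621
lambda*||prox|| = 8.6035
Total = 10.0655


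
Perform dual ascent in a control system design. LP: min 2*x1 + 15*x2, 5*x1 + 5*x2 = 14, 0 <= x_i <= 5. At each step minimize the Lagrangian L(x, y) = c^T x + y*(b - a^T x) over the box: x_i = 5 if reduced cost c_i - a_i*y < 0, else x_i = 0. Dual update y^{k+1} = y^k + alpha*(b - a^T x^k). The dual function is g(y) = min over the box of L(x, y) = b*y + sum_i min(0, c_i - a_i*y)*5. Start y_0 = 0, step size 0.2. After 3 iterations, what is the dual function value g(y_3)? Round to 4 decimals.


Dual ascent for LP: min 2*x1 + 15*x2, 5*x1 + 5*x2 = 14, 0 <= x_i <= 5
Step 1: y^k = 0.0, reduced costs: (2.0, 15.0)
  x^k = (0.0, 0.0), subgradient = b - a^T x = 14.0
  y^{k+1} = 0.0 + 0.2*14.0 = 2.8
Step 2: y^k = 2.8, reduced costs: (-12.0, 1.0)
  x^k = (5.0, 0.0), subgradient = b - a^T x = -11.0
  y^{k+1} = 2.8 + 0.2*-11.0 = 0.6
Step 3: y^k = 0.6, reduced costs: (-1.0, 12.0)
  x^k = (5.0, 0.0), subgradient = b - a^T x = -11.0
  y^{k+1} = 0.6 + 0.2*-11.0 = -1.6
Dual objective at y_3 = -1.6: reduced costs (10.0, 23.0), box minimizer x = (0.0, 0.0)
g(y_3) = b*y + (c1 - a1*y)*x1 + (c2 - a2*y)*x2 = 14*(-1.6) + 10.0*0.0 + 23.0*0.0 = -22.4 + 0.0 + 0.0 = -22.4


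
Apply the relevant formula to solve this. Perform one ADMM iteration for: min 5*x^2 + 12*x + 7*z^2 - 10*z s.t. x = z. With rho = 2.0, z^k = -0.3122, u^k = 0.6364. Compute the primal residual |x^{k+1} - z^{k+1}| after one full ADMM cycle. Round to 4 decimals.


ADMM iteration with rho = 2.0, z^k = -0.3122, u^k = 0.6364
Step 1: x-update.
Minimize 5*x^2 + 12*x + (2.0/2)*(x + 0.3122 + 0.6364)^2
FOC: (2*5 + 2.0)*x = -12 + 2.0*(-0.3122 - 0.6364)
x^{k+1} = -1.1581
Step 2: z-update.
Minimize 7*z^2 - 10*z + (2.0/2)*(-1.1581 - z + 0.6364)^2
FOC: (2*7 + 2.0)*z = 10 + 2.0*(-1.1581 + 0.6364)
z^{k+1} = 0.5598
Step 3: u-update.
u^{k+1} = 0.6364 - 1.1581 - 0.5598 = -1.0815
Step 4: Primal residual = |-1.1581 - 0.5598| = 1.7179


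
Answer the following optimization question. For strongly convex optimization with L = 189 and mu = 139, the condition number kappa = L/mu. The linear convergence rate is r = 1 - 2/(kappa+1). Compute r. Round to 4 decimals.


Step 1: Compute the condition number.
kappa = L/mu = 189/139 = 1.3597
Step 2: Compute the convergence rate.
r = 1 - 2/(kappa + 1) = 1 - 2*mu/(L + mu) = (L - mu)/(L + mu) = 50/328 = 0.1524


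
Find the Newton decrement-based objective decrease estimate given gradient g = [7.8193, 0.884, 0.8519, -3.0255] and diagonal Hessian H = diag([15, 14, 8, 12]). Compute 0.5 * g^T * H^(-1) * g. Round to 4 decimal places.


Step 1: H is diagonal, so H^(-1) * g = [0.5213, 0.0631, 0.1065, -0.2521].
Step 2: g^T H^(-1) g = sum_i g_i^2 / H_ii
  = (7.8193)^2/15 + (0.884)^2/14 + (0.8519)^2/8 + (-3.0255)^2/12
  = 4.0761 + 0.0558 + 0.0907 + 0.7628 = 4.9854
Step 3: Objective decrease = 0.5 * g^T H^(-1) g = 2.4927


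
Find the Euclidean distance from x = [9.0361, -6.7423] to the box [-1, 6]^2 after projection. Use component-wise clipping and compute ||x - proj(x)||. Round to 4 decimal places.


Project each component onto [-1, 6].
clip(9.0361) = 6.0, clip(-6.7423) = -1.0
Projection = [6.0, -1.0]
Squared diffs: [9.2179, 32.974]
Distance = sqrt(42.1919) = 6.4955


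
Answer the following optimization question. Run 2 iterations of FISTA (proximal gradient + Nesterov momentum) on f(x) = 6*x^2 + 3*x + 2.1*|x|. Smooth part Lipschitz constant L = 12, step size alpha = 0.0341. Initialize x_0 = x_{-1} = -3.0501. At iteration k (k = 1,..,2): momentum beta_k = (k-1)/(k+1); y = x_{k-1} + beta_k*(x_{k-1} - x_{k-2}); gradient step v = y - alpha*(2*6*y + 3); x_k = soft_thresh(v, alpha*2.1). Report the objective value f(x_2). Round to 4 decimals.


FISTA on f(x) = 6*x^2 + 3*x + 2.1*|x|
L = 12, alpha = 0.0341
Iteration 1: beta = 0.0, y = -3.0501 + 0.0*(-3.0501 + 3.0501) = -3.0501
  grad(y) = -33.6012, v = y - alpha*grad = -1.9043
  prox(v) = soft_thresh(-1.9043, 0.0716) = -1.8327
Iteration 2: beta = 0.3333, y = -1.8327 + 0.3333*(-1.8327 + 3.0501) = -1.4269
  grad(y) = -14.1226, v = y - alpha*grad = -0.9453
  prox(v) = soft_thresh(-0.9453, 0.0716) = -0.8737
f(x_2) = 6*(-0.8737)^2 + 3*(-0.8737) + 2.1*|-0.8737| = 3.7937


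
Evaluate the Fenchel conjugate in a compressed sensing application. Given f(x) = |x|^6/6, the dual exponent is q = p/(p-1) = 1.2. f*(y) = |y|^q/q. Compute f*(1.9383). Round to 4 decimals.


The conjugate exponent q satisfies 1/p + 1/q = 1.
p = 6, so q = 6/(6 - 1) = 1.2
|y|^q = 1.9383^1.2 = 2.2126
f*(1.9383) = 2.2126 / 1.2 = 1.8438


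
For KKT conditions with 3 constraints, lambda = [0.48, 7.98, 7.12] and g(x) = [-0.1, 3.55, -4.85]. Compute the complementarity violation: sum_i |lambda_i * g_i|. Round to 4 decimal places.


KKT complementary slackness check:
lambda_1 * g_1 = 0.48 * -0.1 = -0.048
lambda_2 * g_2 = 7.98 * 3.55 = 28.329
lambda_3 * g_3 = 7.12 * -4.85 = -34.532
Total violation = 0.048 + 28.329 + 34.532 = 62.909


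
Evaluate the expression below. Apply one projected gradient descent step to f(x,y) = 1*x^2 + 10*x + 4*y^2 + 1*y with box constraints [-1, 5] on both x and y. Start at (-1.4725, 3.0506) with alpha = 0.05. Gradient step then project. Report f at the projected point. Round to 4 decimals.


Step 1: Compute gradient at (-1.4725, 3.0506).
grad_x = 2*1*-1.4725 + 10 = 7.055
grad_y = 2*4*3.0506 + 1 = 25.4048
Step 2: Gradient step.
x_raw = -1.4725 - 0.05*7.055 = -1.8253
y_raw = 3.0506 - 0.05*25.4048 = 1.7804
Step 3: Project onto [-1, 5].
x_proj = clip(-1.8253) = -1.0
y_proj = clip(1.7804) = 1.7804
Step 4: Evaluate f.
f(-1.0, 1.7804) = 5.4591


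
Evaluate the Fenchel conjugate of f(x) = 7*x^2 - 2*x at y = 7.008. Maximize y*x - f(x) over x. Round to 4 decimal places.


f*(y) = sup_x {y*x - a*x^2 - b*x} = sup_x {(y-b)*x - a*x^2}
FOC: (y - b) - 2a*x = 0 => x* = (y - b)/(2a)
x* = (7.008 + 2)/(2*7) = 0.6434
f*(7.008) = (y-b)^2/(4a) = (7.008 + 2)^2/(4*7)
= 81.1441/28 = 2.898


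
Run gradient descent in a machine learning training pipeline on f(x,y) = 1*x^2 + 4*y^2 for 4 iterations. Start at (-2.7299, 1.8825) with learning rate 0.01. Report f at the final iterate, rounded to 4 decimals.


Gradient descent on f(x,y) = 1*x^2 + 4*y^2.
Starting point: (-2.7299, 1.8825), alpha = 0.01
Step 1: grad_x = 2*1*-2.7299 = -5.4598, grad_y = 2*4*1.8825 = 15.06
  x_1 = -2.7299 - 0.01*-5.4598 = -2.6753
  y_1 = 1.8825 - 0.01*15.06 = 1.7319
Step 2: grad_x = 2*1*-2.6753 = -5.3506, grad_y = 2*4*1.7319 = 13.8552
  x_2 = -2.6753 - 0.01*-5.3506 = -2.6218
  y_2 = 1.7319 - 0.01*13.8552 = 1.5933
Step 3: grad_x = 2*1*-2.6218 = -5.2436, grad_y = 2*4*1.5933 = 12.7468
  x_3 = -2.6218 - 0.01*-5.2436 = -2.5694
  y_3 = 1.5933 - 0.01*12.7468 = 1.4659
Step 4: grad_x = 2*1*-2.5694 = -5.1387, grad_y = 2*4*1.4659 = 11.727
  x_4 = -2.5694 - 0.01*-5.1387 = -2.518
  y_4 = 1.4659 - 0.01*11.727 = 1.3486
f(-2.518, 1.3486) = 1*(-2.518)^2 + 4*1.3486^2 = 13.6152


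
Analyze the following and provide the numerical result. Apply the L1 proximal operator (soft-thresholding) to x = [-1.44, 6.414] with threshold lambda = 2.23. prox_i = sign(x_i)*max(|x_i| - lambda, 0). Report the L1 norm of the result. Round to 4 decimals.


Soft-thresholding with lambda = 2.23:
prox(-1.44) = sign(-1.44)*max(|-1.44| - 2.23, 0) = 0.0
prox(6.414) = sign(6.414)*max(|6.414| - 2.23, 0) = 4.184
prox(x) = [0.0, 4.184]
||prox(x)||_1 = 0.0 + 4.184 = 4.184


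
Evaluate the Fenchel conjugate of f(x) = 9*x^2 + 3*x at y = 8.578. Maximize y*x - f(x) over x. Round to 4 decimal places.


f*(y) = sup_x {y*x - a*x^2 - b*x} = sup_x {(y-b)*x - a*x^2}
FOC: (y - b) - 2a*x = 0 => x* = (y - b)/(2a)
x* = (8.578 - 3)/(2*9) = 0.3099
f*(8.578) = (y-b)^2/(4a) = (8.578 - 3)^2/(4*9)
= 31.1141/36 = 0.8643


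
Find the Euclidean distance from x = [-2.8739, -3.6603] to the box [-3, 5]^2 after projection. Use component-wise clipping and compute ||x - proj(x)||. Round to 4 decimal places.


Project each component onto [-3, 5].
clip(-2.8739) = -2.8739, clip(-3.6603) = -3.0
Projection = [-2.8739, -3.0]
Squared diffs: [0.0, 0.436]
Distance = sqrt(0.436) = 0.6603


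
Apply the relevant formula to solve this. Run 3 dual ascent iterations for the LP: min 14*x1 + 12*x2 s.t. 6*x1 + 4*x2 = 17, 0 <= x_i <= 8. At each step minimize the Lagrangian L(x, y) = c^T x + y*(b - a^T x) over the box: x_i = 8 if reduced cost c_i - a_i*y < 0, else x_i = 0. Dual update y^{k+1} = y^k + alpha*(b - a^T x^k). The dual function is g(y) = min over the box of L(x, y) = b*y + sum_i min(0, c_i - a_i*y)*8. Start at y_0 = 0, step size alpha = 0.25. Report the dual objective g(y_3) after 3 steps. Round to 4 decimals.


Dual ascent for LP: min 14*x1 + 12*x2, 6*x1 + 4*x2 = 17, 0 <= x_i <= 8
Step 1: y^k = 0.0, reduced costs: (14.0, 12.0)
  x^k = (0.0, 0.0), subgradient = b - a^T x = 17.0
  y^{k+1} = 0.0 + 0.25*17.0 = 4.25
Step 2: y^k = 4.25, reduced costs: (-11.5, -5.0)
  x^k = (8.0, 8.0), subgradient = b - a^T x = -63.0
  y^{k+1} = 4.25 + 0.25*-63.0 = -11.5
Step 3: y^k = -11.5, reduced costs: (83.0, 58.0)
  x^k = (0.0, 0.0), subgradient = b - a^T x = 17.0
  y^{k+1} = -11.5 + 0.25*17.0 = -7.25
Dual objective at y_3 = -7.25: reduced costs (57.5, 41.0), box minimizer x = (0.0, 0.0)
g(y_3) = b*y + (c1 - a1*y)*x1 + (c2 - a2*y)*x2 = 17*(-7.25) + 57.5*0.0 + 41.0*0.0 = -123.25 + 0.0 + 0.0 = -123.25


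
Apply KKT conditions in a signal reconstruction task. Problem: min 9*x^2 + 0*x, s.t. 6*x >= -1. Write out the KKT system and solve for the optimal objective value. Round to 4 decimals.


Step 1: Try lambda = 0 (constraint inactive).
Stationarity: 2*9*x + 0 = 0
x* = 0/(2*9) = 0.0
Check constraint: 6*0.0 = 0.0 >= -1 -- satisfied.
Step 2: Compute optimal value.
f(x*) = 9*0.0^2 + 0*0.0 = 0.0


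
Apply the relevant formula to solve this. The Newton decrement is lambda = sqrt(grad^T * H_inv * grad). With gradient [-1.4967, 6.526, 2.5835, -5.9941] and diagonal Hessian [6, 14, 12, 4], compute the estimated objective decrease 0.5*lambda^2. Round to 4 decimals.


Step 1: H is diagonal, so H^(-1) * g = [-0.2495, 0.4661, 0.2153, -1.4985].
Step 2: g^T H^(-1) g = sum_i g_i^2 / H_ii
  = (-1.4967)^2/6 + (6.526)^2/14 + (2.5835)^2/12 + (-5.9941)^2/4
  = 0.3734 + 3.042 + 0.5562 + 8.9823 = 12.9539
Step 3: Objective decrease = 0.5 * g^T H^(-1) g = 6.477


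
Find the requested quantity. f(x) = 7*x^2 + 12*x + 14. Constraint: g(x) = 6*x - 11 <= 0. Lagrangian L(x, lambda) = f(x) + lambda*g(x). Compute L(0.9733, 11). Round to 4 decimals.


Step 1: Evaluate f(x).
f(0.9733) = 7*0.9733^2 + 12*0.9733 + 14 = 32.3108
Step 2: Evaluate g(x).
g(0.9733) = 6*0.9733 - 11 = -5.1602
Step 3: Compute Lagrangian.
L = 32.3108 + 11*-5.1602 = -24.4514


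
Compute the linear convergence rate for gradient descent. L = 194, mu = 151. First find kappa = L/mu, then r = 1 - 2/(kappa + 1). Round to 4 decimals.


Step 1: Compute the condition number.
kappa = L/mu = 194/151 = 1.2848
Step 2: Compute the convergence rate.
r = 1 - 2/(kappa + 1) = 1 - 2*mu/(L + mu) = (L - mu)/(L + mu) = 43/345 = 0.1246


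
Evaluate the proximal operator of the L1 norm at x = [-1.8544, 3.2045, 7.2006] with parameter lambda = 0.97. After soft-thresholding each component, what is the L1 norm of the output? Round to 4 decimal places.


Soft-thresholding with lambda = 0.97:
prox(-1.8544) = sign(-1.8544)*max(|-1.8544| - 0.97, 0) = -0.8844
prox(3.2045) = sign(3.2045)*max(|3.2045| - 0.97, 0) = 2.2345
prox(7.2006) = sign(7.2006)*max(|7.2006| - 0.97, 0) = 6.2306
prox(x) = [-0.8844, 2.2345, 6.2306]
||prox(x)||_1 = 0.8844 + 2.2345 + 6.2306 = 9.3495


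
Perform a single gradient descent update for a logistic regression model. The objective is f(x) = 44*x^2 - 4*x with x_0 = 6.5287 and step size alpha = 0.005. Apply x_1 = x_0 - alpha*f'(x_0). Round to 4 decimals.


We compute the gradient at x_0 and apply the update.
f'(x) = 88*x - 4
f'(6.5287) = 88*6.5287 - 4 = 570.5256
x_1 = 6.5287 - 0.005*570.5256 = 3.6761
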